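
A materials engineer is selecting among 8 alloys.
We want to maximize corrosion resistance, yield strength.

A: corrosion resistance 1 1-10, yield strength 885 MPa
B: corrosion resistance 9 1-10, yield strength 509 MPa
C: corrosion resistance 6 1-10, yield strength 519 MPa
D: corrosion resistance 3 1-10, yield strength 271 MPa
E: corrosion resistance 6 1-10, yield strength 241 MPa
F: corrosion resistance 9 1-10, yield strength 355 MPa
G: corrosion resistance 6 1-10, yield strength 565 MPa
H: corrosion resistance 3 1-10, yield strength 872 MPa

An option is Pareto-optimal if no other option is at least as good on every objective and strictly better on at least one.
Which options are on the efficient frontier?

A, B, G, H

A: not dominated (best yield strength).
B: not dominated.
C: dominated by G (corrosion resistance 6≥6, yield strength 565≥519).
D: dominated by B (corrosion resistance 9≥3, yield strength 509≥271).
E: dominated by B (corrosion resistance 9≥6, yield strength 509≥241).
F: dominated by B (corrosion resistance 9≥9, yield strength 509≥355).
G: not dominated.
H: not dominated.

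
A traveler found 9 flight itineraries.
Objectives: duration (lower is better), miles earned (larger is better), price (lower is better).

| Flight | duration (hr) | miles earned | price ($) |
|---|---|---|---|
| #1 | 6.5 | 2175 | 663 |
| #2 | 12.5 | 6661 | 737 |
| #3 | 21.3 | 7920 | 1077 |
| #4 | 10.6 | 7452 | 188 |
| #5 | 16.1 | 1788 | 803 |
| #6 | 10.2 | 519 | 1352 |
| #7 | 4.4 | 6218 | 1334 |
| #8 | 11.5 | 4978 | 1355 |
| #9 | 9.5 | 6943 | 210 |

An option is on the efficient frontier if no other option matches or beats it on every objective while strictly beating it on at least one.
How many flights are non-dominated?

#1: not dominated.
#2: dominated by #4 (duration 10.6≤12.5, miles earned 7452≥6661, price 188≤737).
#3: not dominated (best miles earned).
#4: not dominated (best price).
#5: dominated by #1 (duration 6.5≤16.1, miles earned 2175≥1788, price 663≤803).
#6: dominated by #1 (duration 6.5≤10.2, miles earned 2175≥519, price 663≤1352).
#7: not dominated (best duration).
#8: dominated by #4 (duration 10.6≤11.5, miles earned 7452≥4978, price 188≤1355).
#9: not dominated.
Pareto-optimal: #1, #3, #4, #7, #9 → 5.

5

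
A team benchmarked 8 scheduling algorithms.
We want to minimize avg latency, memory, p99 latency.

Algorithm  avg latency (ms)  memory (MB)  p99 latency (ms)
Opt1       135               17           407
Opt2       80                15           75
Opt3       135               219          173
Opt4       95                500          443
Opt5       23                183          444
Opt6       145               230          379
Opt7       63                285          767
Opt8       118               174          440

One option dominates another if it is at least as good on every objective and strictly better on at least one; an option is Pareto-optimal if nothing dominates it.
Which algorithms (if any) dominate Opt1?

Opt2

Opt2: avg latency 80≤135, memory 15≤17, p99 latency 75≤407 — dominates Opt1.
Others (Opt3, Opt4, Opt5, Opt6, Opt7, Opt8) are each worse than Opt1 on at least one objective.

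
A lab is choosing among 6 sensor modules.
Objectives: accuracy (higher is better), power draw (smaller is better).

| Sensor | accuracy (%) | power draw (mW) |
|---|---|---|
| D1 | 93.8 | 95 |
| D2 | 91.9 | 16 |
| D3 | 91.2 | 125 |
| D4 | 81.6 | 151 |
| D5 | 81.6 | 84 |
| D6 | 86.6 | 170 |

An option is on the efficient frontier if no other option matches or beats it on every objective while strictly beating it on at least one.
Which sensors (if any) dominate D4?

D1: accuracy 93.8≥81.6, power draw 95≤151 — dominates D4.
D2: accuracy 91.9≥81.6, power draw 16≤151 — dominates D4.
D3: accuracy 91.2≥81.6, power draw 125≤151 — dominates D4.
D5: accuracy 81.6≥81.6, power draw 84≤151 — dominates D4.
Others (D6) are each worse than D4 on at least one objective.

D1, D2, D3, D5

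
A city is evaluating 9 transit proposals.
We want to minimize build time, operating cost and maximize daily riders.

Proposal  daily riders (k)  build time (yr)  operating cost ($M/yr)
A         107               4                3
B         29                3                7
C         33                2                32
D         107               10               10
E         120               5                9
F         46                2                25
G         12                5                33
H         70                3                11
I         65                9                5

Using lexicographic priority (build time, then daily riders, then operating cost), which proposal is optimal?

F

First minimize build time: best is 2, kept {C, F}.
Then maximize daily riders: best is 46, kept {F}.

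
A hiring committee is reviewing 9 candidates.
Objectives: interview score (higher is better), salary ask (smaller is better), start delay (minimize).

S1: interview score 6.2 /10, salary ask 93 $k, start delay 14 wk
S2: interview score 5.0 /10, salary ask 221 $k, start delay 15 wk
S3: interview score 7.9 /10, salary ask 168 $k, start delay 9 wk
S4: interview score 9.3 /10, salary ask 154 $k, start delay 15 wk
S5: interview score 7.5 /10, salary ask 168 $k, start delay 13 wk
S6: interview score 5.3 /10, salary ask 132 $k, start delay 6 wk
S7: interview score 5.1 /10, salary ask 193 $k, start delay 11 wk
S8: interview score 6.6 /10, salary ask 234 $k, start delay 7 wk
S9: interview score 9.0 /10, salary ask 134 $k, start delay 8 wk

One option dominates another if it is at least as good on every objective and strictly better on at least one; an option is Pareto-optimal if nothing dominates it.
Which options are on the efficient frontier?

S1, S4, S6, S8, S9

S1: not dominated (best salary ask).
S2: dominated by S1 (interview score 6.2≥5.0, salary ask 93≤221, start delay 14≤15).
S3: dominated by S9 (interview score 9.0≥7.9, salary ask 134≤168, start delay 8≤9).
S4: not dominated (best interview score).
S5: dominated by S3 (interview score 7.9≥7.5, salary ask 168≤168, start delay 9≤13).
S6: not dominated (best start delay).
S7: dominated by S3 (interview score 7.9≥5.1, salary ask 168≤193, start delay 9≤11).
S8: not dominated.
S9: not dominated.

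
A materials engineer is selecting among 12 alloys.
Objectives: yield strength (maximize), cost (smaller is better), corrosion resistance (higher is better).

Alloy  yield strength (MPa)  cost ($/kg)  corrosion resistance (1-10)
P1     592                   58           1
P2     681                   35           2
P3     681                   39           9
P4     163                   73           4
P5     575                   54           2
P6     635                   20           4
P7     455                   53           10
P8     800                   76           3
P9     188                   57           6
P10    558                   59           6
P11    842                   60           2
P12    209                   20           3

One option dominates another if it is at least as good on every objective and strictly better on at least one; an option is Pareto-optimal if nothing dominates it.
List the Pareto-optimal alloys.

P2, P3, P6, P7, P8, P11

P1: dominated by P2 (yield strength 681≥592, cost 35≤58, corrosion resistance 2≥1).
P2: not dominated.
P3: not dominated.
P4: dominated by P3 (yield strength 681≥163, cost 39≤73, corrosion resistance 9≥4).
P5: dominated by P2 (yield strength 681≥575, cost 35≤54, corrosion resistance 2≥2).
P6: not dominated.
P7: not dominated (best corrosion resistance).
P8: not dominated.
P9: dominated by P3 (yield strength 681≥188, cost 39≤57, corrosion resistance 9≥6).
P10: dominated by P3 (yield strength 681≥558, cost 39≤59, corrosion resistance 9≥6).
P11: not dominated (best yield strength).
P12: dominated by P6 (yield strength 635≥209, cost 20≤20, corrosion resistance 4≥3).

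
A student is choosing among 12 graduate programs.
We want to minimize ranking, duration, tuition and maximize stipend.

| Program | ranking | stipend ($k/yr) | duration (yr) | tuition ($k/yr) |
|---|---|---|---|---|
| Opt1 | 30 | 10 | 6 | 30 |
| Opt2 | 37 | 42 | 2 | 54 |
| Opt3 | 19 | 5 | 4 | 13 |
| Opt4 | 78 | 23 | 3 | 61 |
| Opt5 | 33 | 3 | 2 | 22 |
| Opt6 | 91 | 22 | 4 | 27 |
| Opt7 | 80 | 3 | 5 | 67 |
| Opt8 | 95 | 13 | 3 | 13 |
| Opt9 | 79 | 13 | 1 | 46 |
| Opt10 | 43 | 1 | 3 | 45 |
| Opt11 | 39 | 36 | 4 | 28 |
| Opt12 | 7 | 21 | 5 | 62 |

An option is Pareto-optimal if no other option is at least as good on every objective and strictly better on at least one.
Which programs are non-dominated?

Opt1, Opt2, Opt3, Opt5, Opt6, Opt8, Opt9, Opt11, Opt12

Opt1: not dominated.
Opt2: not dominated (best stipend).
Opt3: not dominated.
Opt4: dominated by Opt2 (ranking 37≤78, stipend 42≥23, duration 2≤3, tuition 54≤61).
Opt5: not dominated.
Opt6: not dominated.
Opt7: dominated by Opt2 (ranking 37≤80, stipend 42≥3, duration 2≤5, tuition 54≤67).
Opt8: not dominated.
Opt9: not dominated (best duration).
Opt10: dominated by Opt5 (ranking 33≤43, stipend 3≥1, duration 2≤3, tuition 22≤45).
Opt11: not dominated.
Opt12: not dominated (best ranking).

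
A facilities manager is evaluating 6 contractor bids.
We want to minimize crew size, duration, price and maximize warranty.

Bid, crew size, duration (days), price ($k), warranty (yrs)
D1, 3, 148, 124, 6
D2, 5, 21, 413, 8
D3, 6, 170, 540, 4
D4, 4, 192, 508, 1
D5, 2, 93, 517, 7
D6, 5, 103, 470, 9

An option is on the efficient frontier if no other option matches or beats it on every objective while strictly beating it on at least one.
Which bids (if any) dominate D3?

D1: crew size 3≤6, duration 148≤170, price 124≤540, warranty 6≥4 — dominates D3.
D2: crew size 5≤6, duration 21≤170, price 413≤540, warranty 8≥4 — dominates D3.
D5: crew size 2≤6, duration 93≤170, price 517≤540, warranty 7≥4 — dominates D3.
D6: crew size 5≤6, duration 103≤170, price 470≤540, warranty 9≥4 — dominates D3.
Others (D4) are each worse than D3 on at least one objective.

D1, D2, D5, D6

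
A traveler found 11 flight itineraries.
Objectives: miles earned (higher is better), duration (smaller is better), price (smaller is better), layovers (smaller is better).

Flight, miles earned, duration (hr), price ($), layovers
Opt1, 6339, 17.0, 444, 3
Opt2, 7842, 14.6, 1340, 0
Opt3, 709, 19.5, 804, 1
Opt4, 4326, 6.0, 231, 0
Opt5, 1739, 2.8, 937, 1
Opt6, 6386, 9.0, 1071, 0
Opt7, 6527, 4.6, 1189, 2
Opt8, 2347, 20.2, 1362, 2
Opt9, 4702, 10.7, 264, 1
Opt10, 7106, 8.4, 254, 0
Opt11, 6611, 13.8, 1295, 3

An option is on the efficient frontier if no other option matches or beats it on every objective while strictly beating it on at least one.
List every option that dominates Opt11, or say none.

Opt10

Opt10: miles earned 7106≥6611, duration 8.4≤13.8, price 254≤1295, layovers 0≤3 — dominates Opt11.
Others (Opt1, Opt2, Opt3, Opt4, Opt5, Opt6, Opt7, Opt8, Opt9) are each worse than Opt11 on at least one objective.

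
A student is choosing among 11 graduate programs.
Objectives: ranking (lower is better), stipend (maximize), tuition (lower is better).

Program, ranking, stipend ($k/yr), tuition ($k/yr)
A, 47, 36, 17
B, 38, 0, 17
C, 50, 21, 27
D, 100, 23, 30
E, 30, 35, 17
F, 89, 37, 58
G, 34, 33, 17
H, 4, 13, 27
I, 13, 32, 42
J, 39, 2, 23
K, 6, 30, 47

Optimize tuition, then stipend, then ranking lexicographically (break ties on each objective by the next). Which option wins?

A

First minimize tuition: best is 17, kept {A, B, E, G}.
Then maximize stipend: best is 36, kept {A}.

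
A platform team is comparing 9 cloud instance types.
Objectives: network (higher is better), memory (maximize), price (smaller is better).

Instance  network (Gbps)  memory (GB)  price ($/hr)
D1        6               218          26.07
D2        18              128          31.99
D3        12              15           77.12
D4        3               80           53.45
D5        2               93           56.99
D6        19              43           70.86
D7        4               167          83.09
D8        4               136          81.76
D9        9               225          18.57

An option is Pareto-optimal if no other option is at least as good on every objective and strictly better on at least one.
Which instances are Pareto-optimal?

D1: dominated by D9 (network 9≥6, memory 225≥218, price 18.57≤26.07).
D2: not dominated.
D3: dominated by D2 (network 18≥12, memory 128≥15, price 31.99≤77.12).
D4: dominated by D1 (network 6≥3, memory 218≥80, price 26.07≤53.45).
D5: dominated by D1 (network 6≥2, memory 218≥93, price 26.07≤56.99).
D6: not dominated (best network).
D7: dominated by D1 (network 6≥4, memory 218≥167, price 26.07≤83.09).
D8: dominated by D1 (network 6≥4, memory 218≥136, price 26.07≤81.76).
D9: not dominated (best memory).

D2, D6, D9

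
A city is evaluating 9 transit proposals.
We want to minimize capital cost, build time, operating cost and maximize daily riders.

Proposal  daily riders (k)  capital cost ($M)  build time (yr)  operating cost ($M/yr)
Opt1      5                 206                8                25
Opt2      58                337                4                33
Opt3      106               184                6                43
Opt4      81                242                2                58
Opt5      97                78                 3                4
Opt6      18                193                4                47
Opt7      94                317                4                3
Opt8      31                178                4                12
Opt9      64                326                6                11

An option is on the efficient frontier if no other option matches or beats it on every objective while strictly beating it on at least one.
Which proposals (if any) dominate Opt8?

Opt5: daily riders 97≥31, capital cost 78≤178, build time 3≤4, operating cost 4≤12 — dominates Opt8.
Others (Opt1, Opt2, Opt3, Opt4, Opt6, Opt7, Opt9) are each worse than Opt8 on at least one objective.

Opt5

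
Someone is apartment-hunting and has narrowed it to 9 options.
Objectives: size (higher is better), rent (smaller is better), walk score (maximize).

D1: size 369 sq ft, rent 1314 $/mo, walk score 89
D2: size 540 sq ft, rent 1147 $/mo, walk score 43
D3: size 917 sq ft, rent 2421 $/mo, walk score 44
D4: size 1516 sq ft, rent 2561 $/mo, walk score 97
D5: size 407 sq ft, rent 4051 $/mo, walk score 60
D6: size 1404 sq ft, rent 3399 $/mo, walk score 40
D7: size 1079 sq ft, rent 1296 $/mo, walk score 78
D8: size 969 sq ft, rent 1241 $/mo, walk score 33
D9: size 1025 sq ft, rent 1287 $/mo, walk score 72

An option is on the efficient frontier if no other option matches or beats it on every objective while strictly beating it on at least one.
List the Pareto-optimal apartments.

D1: not dominated.
D2: not dominated (best rent).
D3: dominated by D7 (size 1079≥917, rent 1296≤2421, walk score 78≥44).
D4: not dominated (best size).
D5: dominated by D4 (size 1516≥407, rent 2561≤4051, walk score 97≥60).
D6: dominated by D4 (size 1516≥1404, rent 2561≤3399, walk score 97≥40).
D7: not dominated.
D8: not dominated.
D9: not dominated.

D1, D2, D4, D7, D8, D9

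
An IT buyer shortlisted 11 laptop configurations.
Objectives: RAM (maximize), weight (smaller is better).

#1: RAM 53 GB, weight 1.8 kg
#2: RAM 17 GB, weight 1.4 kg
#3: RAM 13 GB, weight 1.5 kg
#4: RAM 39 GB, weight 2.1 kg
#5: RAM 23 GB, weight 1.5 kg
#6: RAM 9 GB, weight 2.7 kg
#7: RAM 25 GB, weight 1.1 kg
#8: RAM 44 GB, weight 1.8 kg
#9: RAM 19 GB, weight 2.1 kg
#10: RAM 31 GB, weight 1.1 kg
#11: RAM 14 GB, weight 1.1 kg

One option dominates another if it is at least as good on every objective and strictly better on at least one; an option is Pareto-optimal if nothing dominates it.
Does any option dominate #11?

Yes

#7 vs #11: RAM 25≥14, weight 1.1≤1.1 — #7 is at least as good on every objective and strictly better on at least one, so #7 dominates #11.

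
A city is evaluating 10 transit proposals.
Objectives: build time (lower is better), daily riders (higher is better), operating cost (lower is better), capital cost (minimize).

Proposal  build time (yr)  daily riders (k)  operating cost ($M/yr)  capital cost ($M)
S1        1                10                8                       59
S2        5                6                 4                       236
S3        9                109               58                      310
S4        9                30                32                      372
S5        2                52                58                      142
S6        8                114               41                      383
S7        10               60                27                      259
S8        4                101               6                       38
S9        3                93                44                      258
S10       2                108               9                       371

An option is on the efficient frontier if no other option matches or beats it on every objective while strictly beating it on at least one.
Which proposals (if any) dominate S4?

S8, S10

S8: build time 4≤9, daily riders 101≥30, operating cost 6≤32, capital cost 38≤372 — dominates S4.
S10: build time 2≤9, daily riders 108≥30, operating cost 9≤32, capital cost 371≤372 — dominates S4.
Others (S1, S2, S3, S5, S6, S7, S9) are each worse than S4 on at least one objective.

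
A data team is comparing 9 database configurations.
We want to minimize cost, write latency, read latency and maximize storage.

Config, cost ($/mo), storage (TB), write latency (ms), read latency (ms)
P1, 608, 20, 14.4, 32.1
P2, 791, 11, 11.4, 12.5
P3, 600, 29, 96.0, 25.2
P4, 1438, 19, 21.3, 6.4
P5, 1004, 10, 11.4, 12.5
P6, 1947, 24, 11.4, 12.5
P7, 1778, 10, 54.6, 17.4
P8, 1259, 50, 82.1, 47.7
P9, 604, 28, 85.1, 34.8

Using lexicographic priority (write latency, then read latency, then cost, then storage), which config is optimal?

P2

First minimize write latency: best is 11.4, kept {P2, P5, P6}.
Then minimize read latency: best is 12.5, kept {P2, P5, P6}.
Then minimize cost: best is 791, kept {P2}.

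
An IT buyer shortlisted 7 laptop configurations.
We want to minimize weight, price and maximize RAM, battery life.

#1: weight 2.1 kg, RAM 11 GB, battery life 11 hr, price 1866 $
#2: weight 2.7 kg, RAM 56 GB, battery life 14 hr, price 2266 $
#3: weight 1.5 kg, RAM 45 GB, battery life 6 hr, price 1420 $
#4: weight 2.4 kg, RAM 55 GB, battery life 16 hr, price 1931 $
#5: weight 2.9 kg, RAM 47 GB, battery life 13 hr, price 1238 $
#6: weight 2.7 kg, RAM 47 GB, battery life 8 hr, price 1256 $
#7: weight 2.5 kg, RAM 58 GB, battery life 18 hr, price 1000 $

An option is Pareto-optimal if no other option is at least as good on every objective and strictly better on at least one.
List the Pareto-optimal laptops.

#1: not dominated.
#2: dominated by #7 (weight 2.5≤2.7, RAM 58≥56, battery life 18≥14, price 1000≤2266).
#3: not dominated (best weight).
#4: not dominated.
#5: dominated by #7 (weight 2.5≤2.9, RAM 58≥47, battery life 18≥13, price 1000≤1238).
#6: dominated by #7 (weight 2.5≤2.7, RAM 58≥47, battery life 18≥8, price 1000≤1256).
#7: not dominated (best RAM).

#1, #3, #4, #7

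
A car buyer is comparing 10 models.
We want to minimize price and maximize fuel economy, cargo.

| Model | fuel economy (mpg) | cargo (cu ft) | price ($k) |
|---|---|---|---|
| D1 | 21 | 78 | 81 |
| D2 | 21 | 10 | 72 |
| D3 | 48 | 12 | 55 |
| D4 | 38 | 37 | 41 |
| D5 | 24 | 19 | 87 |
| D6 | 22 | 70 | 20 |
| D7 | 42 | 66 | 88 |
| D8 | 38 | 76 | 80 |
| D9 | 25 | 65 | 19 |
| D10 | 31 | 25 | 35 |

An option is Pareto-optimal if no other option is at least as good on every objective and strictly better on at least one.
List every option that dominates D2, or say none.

D3: fuel economy 48≥21, cargo 12≥10, price 55≤72 — dominates D2.
D4: fuel economy 38≥21, cargo 37≥10, price 41≤72 — dominates D2.
D6: fuel economy 22≥21, cargo 70≥10, price 20≤72 — dominates D2.
D9: fuel economy 25≥21, cargo 65≥10, price 19≤72 — dominates D2.
D10: fuel economy 31≥21, cargo 25≥10, price 35≤72 — dominates D2.
Others (D1, D5, D7, D8) are each worse than D2 on at least one objective.

D3, D4, D6, D9, D10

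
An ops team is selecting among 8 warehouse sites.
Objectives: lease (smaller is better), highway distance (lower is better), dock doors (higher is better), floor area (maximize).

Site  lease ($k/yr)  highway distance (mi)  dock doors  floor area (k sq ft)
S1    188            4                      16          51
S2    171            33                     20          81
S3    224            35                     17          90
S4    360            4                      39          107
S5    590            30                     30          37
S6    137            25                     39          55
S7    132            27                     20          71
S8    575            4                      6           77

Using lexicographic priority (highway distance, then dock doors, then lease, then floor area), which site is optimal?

First minimize highway distance: best is 4, kept {S1, S4, S8}.
Then maximize dock doors: best is 39, kept {S4}.

S4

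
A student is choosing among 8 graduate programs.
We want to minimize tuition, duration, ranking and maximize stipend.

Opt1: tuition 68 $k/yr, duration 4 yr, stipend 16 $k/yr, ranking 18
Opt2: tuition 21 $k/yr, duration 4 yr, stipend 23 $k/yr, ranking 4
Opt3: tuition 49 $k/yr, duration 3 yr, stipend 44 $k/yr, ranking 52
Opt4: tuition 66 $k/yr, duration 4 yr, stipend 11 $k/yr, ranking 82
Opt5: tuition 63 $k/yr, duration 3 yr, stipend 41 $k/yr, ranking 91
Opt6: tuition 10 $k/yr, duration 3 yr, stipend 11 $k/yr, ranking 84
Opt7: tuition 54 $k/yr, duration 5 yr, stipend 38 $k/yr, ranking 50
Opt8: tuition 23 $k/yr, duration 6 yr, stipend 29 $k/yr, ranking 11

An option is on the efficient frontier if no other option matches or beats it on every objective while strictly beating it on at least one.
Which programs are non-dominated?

Opt1: dominated by Opt2 (tuition 21≤68, duration 4≤4, stipend 23≥16, ranking 4≤18).
Opt2: not dominated (best ranking).
Opt3: not dominated (best stipend).
Opt4: dominated by Opt2 (tuition 21≤66, duration 4≤4, stipend 23≥11, ranking 4≤82).
Opt5: dominated by Opt3 (tuition 49≤63, duration 3≤3, stipend 44≥41, ranking 52≤91).
Opt6: not dominated (best tuition).
Opt7: not dominated.
Opt8: not dominated.

Opt2, Opt3, Opt6, Opt7, Opt8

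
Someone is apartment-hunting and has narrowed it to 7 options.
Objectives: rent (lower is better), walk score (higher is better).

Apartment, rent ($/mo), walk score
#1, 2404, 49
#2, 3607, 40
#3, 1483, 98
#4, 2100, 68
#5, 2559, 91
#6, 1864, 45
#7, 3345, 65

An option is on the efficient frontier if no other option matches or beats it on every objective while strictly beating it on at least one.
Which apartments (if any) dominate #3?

#1: worse on rent (2404 vs 1483).
#2: worse on rent (3607 vs 1483).
#4: worse on rent (2100 vs 1483).
#5: worse on rent (2559 vs 1483).
#6: worse on rent (1864 vs 1483).
#7: worse on rent (3345 vs 1483).
No option dominates #3.

none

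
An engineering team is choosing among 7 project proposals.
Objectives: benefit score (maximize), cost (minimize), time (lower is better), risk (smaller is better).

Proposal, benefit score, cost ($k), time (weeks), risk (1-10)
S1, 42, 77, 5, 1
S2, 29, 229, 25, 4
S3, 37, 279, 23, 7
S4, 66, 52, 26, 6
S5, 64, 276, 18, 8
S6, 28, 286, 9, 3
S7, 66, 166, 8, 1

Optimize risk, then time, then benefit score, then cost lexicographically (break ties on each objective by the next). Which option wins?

S1

First minimize risk: best is 1, kept {S1, S7}.
Then minimize time: best is 5, kept {S1}.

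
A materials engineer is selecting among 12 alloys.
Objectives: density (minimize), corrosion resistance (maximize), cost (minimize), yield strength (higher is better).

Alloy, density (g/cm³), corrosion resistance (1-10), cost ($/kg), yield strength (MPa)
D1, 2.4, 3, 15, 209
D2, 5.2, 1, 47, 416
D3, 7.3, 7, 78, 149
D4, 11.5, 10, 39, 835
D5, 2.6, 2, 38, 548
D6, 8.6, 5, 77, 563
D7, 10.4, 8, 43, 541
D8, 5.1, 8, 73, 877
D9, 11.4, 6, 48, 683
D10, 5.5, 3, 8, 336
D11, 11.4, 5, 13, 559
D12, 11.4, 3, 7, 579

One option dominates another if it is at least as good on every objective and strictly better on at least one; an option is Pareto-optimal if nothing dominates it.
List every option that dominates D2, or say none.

D5

D5: density 2.6≤5.2, corrosion resistance 2≥1, cost 38≤47, yield strength 548≥416 — dominates D2.
Others (D1, D3, D4, D6, D7, D8, D9, D10, D11, D12) are each worse than D2 on at least one objective.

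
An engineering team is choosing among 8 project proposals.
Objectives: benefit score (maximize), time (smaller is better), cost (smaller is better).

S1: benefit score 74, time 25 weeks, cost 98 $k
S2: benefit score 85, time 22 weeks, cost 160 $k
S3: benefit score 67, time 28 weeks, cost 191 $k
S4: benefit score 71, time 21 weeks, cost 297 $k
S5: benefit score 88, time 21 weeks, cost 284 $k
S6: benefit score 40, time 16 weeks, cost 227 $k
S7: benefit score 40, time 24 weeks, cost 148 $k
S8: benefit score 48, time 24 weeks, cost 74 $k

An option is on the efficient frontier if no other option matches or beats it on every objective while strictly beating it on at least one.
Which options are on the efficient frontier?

S1, S2, S5, S6, S8

S1: not dominated.
S2: not dominated.
S3: dominated by S1 (benefit score 74≥67, time 25≤28, cost 98≤191).
S4: dominated by S5 (benefit score 88≥71, time 21≤21, cost 284≤297).
S5: not dominated (best benefit score).
S6: not dominated (best time).
S7: dominated by S8 (benefit score 48≥40, time 24≤24, cost 74≤148).
S8: not dominated (best cost).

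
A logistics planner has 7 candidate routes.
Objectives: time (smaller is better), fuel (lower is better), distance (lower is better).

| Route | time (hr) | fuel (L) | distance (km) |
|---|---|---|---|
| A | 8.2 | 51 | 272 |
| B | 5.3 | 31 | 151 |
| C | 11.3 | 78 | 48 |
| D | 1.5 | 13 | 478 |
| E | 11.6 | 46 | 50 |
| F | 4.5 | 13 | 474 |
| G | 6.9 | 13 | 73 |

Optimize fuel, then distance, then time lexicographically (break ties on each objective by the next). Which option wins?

G

First minimize fuel: best is 13, kept {D, F, G}.
Then minimize distance: best is 73, kept {G}.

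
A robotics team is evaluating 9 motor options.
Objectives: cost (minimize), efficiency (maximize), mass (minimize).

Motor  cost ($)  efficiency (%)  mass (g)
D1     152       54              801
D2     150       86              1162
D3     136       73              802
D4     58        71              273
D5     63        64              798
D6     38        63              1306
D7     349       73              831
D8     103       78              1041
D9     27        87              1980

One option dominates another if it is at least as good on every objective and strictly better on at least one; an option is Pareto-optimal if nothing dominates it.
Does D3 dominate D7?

D3 vs D7: cost 136≤349, efficiency 73≥73, mass 802≤831 — D3 is at least as good on every objective with at least one strict improvement.

Yes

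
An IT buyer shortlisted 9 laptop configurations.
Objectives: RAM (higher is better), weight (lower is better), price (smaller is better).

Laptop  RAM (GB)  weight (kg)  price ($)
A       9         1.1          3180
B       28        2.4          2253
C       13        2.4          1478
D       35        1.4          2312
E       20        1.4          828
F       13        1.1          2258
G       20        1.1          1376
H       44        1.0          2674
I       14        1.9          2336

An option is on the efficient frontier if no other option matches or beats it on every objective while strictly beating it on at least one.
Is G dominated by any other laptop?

No

A: worse on RAM (9 vs 20).
B: worse on weight (2.4 vs 1.1).
C: worse on RAM (13 vs 20).
D: worse on weight (1.4 vs 1.1).
E: worse on weight (1.4 vs 1.1).
F: worse on RAM (13 vs 20).
H: worse on price (2674 vs 1376).
I: worse on RAM (14 vs 20).
No option is at least as good as G on every objective and strictly better on one.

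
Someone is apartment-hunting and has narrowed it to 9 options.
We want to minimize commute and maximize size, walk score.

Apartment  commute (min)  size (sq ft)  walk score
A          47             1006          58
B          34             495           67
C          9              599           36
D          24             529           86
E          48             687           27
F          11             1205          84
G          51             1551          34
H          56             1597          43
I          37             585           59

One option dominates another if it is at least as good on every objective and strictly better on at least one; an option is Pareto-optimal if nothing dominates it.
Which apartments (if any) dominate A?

F: commute 11≤47, size 1205≥1006, walk score 84≥58 — dominates A.
Others (B, C, D, E, G, H, I) are each worse than A on at least one objective.

F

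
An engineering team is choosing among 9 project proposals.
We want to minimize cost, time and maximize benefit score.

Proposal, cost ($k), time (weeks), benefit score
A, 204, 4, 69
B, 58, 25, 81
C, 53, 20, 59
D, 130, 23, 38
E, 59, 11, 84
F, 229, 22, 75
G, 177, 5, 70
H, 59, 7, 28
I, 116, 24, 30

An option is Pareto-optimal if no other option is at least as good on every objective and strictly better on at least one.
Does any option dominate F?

Yes

E vs F: cost 59≤229, time 11≤22, benefit score 84≥75 — E is at least as good on every objective and strictly better on at least one, so E dominates F.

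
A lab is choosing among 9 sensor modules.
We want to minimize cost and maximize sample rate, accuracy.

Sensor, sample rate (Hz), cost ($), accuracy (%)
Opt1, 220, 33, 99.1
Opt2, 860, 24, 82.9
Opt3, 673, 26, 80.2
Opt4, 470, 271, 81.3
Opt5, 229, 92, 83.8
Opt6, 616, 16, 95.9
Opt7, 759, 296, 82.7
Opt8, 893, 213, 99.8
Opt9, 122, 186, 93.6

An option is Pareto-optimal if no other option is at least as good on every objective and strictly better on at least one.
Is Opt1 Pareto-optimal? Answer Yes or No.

Yes

Opt2: worse on accuracy (82.9 vs 99.1).
Opt3: worse on accuracy (80.2 vs 99.1).
Opt4: worse on cost (271 vs 33).
Opt5: worse on cost (92 vs 33).
Opt6: worse on accuracy (95.9 vs 99.1).
Opt7: worse on cost (296 vs 33).
Opt8: worse on cost (213 vs 33).
Opt9: worse on sample rate (122 vs 220).
No option is at least as good as Opt1 on every objective and strictly better on one.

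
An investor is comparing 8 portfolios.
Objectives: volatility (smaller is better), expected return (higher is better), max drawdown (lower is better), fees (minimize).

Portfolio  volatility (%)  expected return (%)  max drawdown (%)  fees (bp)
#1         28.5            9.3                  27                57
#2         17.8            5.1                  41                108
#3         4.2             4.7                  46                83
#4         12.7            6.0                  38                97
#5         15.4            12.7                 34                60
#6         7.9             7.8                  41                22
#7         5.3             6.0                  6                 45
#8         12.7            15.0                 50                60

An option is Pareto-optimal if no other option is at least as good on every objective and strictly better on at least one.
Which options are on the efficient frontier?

#1: not dominated.
#2: dominated by #4 (volatility 12.7≤17.8, expected return 6.0≥5.1, max drawdown 38≤41, fees 97≤108).
#3: not dominated (best volatility).
#4: dominated by #7 (volatility 5.3≤12.7, expected return 6.0≥6.0, max drawdown 6≤38, fees 45≤97).
#5: not dominated.
#6: not dominated (best fees).
#7: not dominated (best max drawdown).
#8: not dominated (best expected return).

#1, #3, #5, #6, #7, #8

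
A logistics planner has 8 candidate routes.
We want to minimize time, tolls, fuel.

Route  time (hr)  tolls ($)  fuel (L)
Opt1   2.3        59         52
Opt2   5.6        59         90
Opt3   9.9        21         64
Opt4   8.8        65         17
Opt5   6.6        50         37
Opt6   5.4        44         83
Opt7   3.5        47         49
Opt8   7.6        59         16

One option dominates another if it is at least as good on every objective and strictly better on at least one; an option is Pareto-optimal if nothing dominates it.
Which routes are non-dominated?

Opt1: not dominated (best time).
Opt2: dominated by Opt1 (time 2.3≤5.6, tolls 59≤59, fuel 52≤90).
Opt3: not dominated (best tolls).
Opt4: dominated by Opt8 (time 7.6≤8.8, tolls 59≤65, fuel 16≤17).
Opt5: not dominated.
Opt6: not dominated.
Opt7: not dominated.
Opt8: not dominated (best fuel).

Opt1, Opt3, Opt5, Opt6, Opt7, Opt8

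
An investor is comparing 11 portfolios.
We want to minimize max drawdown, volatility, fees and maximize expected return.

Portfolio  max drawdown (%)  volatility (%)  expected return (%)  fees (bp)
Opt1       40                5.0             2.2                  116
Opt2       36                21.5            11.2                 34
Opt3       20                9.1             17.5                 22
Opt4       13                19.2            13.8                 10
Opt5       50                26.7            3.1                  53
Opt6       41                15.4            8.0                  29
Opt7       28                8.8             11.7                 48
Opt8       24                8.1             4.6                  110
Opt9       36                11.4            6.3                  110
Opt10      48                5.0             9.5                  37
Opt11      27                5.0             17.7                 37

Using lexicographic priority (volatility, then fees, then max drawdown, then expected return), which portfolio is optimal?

Opt11

First minimize volatility: best is 5.0, kept {Opt1, Opt10, Opt11}.
Then minimize fees: best is 37, kept {Opt10, Opt11}.
Then minimize max drawdown: best is 27, kept {Opt11}.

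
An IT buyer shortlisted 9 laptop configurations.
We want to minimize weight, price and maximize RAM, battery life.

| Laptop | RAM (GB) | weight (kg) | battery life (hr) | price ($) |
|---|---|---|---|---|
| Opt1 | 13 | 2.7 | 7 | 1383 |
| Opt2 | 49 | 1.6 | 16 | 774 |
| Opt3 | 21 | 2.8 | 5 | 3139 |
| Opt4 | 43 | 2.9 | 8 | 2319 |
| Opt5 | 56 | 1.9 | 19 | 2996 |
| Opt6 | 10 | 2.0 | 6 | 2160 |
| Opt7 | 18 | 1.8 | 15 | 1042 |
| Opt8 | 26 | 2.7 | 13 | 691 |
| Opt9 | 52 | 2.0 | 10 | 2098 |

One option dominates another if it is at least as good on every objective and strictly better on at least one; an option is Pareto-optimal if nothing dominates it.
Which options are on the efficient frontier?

Opt1: dominated by Opt2 (RAM 49≥13, weight 1.6≤2.7, battery life 16≥7, price 774≤1383).
Opt2: not dominated (best weight).
Opt3: dominated by Opt2 (RAM 49≥21, weight 1.6≤2.8, battery life 16≥5, price 774≤3139).
Opt4: dominated by Opt2 (RAM 49≥43, weight 1.6≤2.9, battery life 16≥8, price 774≤2319).
Opt5: not dominated (best RAM).
Opt6: dominated by Opt2 (RAM 49≥10, weight 1.6≤2.0, battery life 16≥6, price 774≤2160).
Opt7: dominated by Opt2 (RAM 49≥18, weight 1.6≤1.8, battery life 16≥15, price 774≤1042).
Opt8: not dominated (best price).
Opt9: not dominated.

Opt2, Opt5, Opt8, Opt9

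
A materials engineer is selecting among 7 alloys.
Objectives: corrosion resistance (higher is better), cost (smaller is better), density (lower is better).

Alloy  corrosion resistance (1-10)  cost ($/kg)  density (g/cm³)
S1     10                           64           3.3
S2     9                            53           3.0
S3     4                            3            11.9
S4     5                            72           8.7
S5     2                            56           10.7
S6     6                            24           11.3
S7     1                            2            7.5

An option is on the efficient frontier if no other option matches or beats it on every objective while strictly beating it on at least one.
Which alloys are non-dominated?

S1: not dominated (best corrosion resistance).
S2: not dominated (best density).
S3: not dominated.
S4: dominated by S1 (corrosion resistance 10≥5, cost 64≤72, density 3.3≤8.7).
S5: dominated by S2 (corrosion resistance 9≥2, cost 53≤56, density 3.0≤10.7).
S6: not dominated.
S7: not dominated (best cost).

S1, S2, S3, S6, S7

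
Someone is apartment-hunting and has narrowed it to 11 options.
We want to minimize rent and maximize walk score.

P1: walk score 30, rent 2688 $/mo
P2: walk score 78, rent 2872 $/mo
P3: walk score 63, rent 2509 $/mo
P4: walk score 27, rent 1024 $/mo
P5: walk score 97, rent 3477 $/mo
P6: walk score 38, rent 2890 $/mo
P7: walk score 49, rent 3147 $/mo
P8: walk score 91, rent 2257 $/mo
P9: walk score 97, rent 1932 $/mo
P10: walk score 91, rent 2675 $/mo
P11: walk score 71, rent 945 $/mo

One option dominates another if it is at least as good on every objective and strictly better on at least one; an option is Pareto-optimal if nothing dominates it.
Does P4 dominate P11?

P4 vs P11: P4 is worse on walk score (27 vs 71), so it does not dominate P11.

No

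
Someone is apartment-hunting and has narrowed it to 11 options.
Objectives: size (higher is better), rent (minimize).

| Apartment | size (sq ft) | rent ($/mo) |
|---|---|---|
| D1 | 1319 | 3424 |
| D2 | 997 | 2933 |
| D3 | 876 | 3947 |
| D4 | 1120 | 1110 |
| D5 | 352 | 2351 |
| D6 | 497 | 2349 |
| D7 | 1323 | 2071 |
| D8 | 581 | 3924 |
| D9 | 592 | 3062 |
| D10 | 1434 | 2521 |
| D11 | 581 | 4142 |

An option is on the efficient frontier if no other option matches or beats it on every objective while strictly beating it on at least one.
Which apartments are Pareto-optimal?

D1: dominated by D7 (size 1323≥1319, rent 2071≤3424).
D2: dominated by D4 (size 1120≥997, rent 1110≤2933).
D3: dominated by D1 (size 1319≥876, rent 3424≤3947).
D4: not dominated (best rent).
D5: dominated by D4 (size 1120≥352, rent 1110≤2351).
D6: dominated by D4 (size 1120≥497, rent 1110≤2349).
D7: not dominated.
D8: dominated by D1 (size 1319≥581, rent 3424≤3924).
D9: dominated by D2 (size 997≥592, rent 2933≤3062).
D10: not dominated (best size).
D11: dominated by D1 (size 1319≥581, rent 3424≤4142).

D4, D7, D10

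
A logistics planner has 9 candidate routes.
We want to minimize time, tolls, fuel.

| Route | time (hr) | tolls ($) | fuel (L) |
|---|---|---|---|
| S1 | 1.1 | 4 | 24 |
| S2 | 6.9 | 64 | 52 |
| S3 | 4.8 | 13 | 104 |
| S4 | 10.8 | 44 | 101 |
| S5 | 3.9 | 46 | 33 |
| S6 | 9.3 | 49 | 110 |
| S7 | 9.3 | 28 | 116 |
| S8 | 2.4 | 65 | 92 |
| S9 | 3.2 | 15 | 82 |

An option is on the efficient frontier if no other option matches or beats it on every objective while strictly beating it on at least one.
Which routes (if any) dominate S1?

none

S2: worse on time (6.9 vs 1.1).
S3: worse on time (4.8 vs 1.1).
S4: worse on time (10.8 vs 1.1).
S5: worse on time (3.9 vs 1.1).
S6: worse on time (9.3 vs 1.1).
S7: worse on time (9.3 vs 1.1).
S8: worse on time (2.4 vs 1.1).
S9: worse on time (3.2 vs 1.1).
No option dominates S1.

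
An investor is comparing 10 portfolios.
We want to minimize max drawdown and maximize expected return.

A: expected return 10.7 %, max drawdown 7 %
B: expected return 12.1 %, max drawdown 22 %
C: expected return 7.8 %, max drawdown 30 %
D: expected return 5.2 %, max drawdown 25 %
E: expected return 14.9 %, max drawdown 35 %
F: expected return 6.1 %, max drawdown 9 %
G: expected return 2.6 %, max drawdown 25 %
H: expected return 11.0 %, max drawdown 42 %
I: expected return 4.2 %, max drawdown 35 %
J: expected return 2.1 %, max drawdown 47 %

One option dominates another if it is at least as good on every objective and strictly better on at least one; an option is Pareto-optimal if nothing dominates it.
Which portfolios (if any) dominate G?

A: expected return 10.7≥2.6, max drawdown 7≤25 — dominates G.
B: expected return 12.1≥2.6, max drawdown 22≤25 — dominates G.
D: expected return 5.2≥2.6, max drawdown 25≤25 — dominates G.
F: expected return 6.1≥2.6, max drawdown 9≤25 — dominates G.
Others (C, E, H, I, J) are each worse than G on at least one objective.

A, B, D, F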